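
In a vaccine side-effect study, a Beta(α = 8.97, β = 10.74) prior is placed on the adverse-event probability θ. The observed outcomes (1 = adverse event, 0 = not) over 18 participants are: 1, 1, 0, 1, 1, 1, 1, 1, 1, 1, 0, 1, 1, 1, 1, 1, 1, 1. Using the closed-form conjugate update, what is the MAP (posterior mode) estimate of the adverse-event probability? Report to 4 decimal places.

0.6712

The Beta prior is conjugate to a Binomial/Bernoulli likelihood; the update adds successes to α and failures to β.
Posterior: Beta(α+k, β+n−k) = Beta(8.97+16, 10.74+2) = Beta(24.97, 12.74).
Mode of Beta(a,b) for a,b>1 is (a−1)/(a+b−2) = 23.97/35.71 = 0.6712.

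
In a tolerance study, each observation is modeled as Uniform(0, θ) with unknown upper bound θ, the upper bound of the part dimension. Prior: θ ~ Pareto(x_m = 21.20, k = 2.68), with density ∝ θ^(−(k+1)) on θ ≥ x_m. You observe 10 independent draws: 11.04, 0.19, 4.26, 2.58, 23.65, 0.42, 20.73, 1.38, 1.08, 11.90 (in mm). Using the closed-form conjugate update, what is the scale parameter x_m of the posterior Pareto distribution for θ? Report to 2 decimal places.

A Pareto(scale x_m, shape k) prior on the upper bound θ of Uniform(0, θ) is conjugate: posterior is Pareto(max(x_m, max xᵢ), k + n).
Sample maximum = 23.65; prior scale x_m = 21.20 → posterior scale = max = 23.65.
Posterior shape = 2.68 + 10 = 12.68.
Posterior scale x_m = 23.65.

23.65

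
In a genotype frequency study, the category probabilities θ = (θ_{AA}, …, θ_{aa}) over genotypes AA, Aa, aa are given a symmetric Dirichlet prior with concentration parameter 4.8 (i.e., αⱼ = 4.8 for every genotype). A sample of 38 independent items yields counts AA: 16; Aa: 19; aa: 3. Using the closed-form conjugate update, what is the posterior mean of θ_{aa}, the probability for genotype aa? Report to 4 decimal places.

0.1489

The Dirichlet prior is conjugate to the Multinomial likelihood: each posterior αⱼ = prior αⱼ + observed count nⱼ.
Posterior concentration: (20.8, 23.8, 7.8), total = 52.4.
E[θ_{aa}|data] = α_{aa}/Σα = 7.8/52.4 = 0.1489.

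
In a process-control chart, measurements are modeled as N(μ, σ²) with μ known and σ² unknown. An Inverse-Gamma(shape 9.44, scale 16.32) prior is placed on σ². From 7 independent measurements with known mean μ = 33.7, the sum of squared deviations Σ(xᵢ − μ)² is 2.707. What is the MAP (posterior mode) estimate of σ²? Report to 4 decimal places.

1.2678

With known mean μ and an Inverse-Gamma(α, β) prior on σ², the Normal likelihood is conjugate: posterior is Inv-Gamma(α + n/2, β + Σ(xᵢ−μ)²/2).
Posterior: Inv-Gamma(9.44 + 7/2, 16.32 + 2.707/2) = Inv-Gamma(12.94, 17.6735).
Mode = β/(α+1) = 17.6735/13.94 = 1.2678.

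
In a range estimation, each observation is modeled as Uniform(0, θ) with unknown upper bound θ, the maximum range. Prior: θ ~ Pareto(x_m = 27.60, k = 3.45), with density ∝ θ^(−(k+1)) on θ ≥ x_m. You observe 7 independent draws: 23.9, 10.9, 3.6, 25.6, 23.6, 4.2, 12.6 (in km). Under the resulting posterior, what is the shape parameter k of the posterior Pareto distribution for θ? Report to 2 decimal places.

A Pareto(scale x_m, shape k) prior on the upper bound θ of Uniform(0, θ) is conjugate: posterior is Pareto(max(x_m, max xᵢ), k + n).
Sample maximum = 25.6; prior scale x_m = 27.60 → posterior scale = max = 27.60.
Posterior shape = 3.45 + 7 = 10.45.
Posterior shape k = 10.45.

10.45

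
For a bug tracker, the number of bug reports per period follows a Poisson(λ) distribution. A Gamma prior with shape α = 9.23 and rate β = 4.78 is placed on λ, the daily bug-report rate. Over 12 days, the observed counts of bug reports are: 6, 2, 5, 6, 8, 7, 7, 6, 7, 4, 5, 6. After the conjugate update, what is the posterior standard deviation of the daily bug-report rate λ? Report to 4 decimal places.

0.5271

With a Gamma(shape α, rate β) prior, the Poisson likelihood is conjugate: the posterior is Gamma(α + ΣXᵢ, β + n).
Sum of counts S = 69 over n = 12 days.
Posterior: Gamma(α+S, β+n) = Gamma(9.23+69, 4.78+12) = Gamma(78.23, 16.78).
SD = √α/β = √78.23/16.78 = 0.5271.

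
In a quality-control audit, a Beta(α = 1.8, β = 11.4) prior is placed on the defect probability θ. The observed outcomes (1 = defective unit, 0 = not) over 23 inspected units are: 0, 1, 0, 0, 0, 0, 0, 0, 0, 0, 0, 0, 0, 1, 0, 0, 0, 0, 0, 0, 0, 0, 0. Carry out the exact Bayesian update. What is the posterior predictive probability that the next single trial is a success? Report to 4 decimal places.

0.1050

The Beta prior is conjugate to a Binomial/Bernoulli likelihood; the update adds successes to α and failures to β.
Posterior: Beta(α+k, β+n−k) = Beta(1.8+2, 11.4+21) = Beta(3.8, 32.4).
For a single future Bernoulli trial, P(success | data) = α/(α+β) = 0.1050.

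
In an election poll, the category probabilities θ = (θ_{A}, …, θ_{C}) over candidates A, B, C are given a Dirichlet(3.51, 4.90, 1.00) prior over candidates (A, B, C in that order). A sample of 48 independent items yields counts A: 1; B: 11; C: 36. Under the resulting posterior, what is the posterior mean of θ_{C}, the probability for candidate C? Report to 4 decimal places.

The Dirichlet prior is conjugate to the Multinomial likelihood: each posterior αⱼ = prior αⱼ + observed count nⱼ.
Posterior concentration: (4.51, 15.90, 37.00), total = 57.41.
E[θ_{C}|data] = α_{C}/Σα = 37.00/57.41 = 0.6445.

0.6445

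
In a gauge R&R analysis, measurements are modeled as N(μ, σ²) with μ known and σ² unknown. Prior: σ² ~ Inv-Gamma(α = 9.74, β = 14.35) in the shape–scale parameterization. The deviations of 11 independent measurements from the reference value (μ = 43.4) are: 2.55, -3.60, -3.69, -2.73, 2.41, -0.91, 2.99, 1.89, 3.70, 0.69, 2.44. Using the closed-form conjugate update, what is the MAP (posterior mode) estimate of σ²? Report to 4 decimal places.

With known mean μ and an Inverse-Gamma(α, β) prior on σ², the Normal likelihood is conjugate: posterior is Inv-Gamma(α + n/2, β + Σ(xᵢ−μ)²/2).
Σ(xᵢ−μ)² = (2.55)² + (-3.60)² + (-3.69)² + (-2.73)² + (2.41)² + (-0.91)² + (2.99)² + (1.89)² + (3.70)² + (0.69)² + (2.44)² = 79.7996.
Posterior: Inv-Gamma(9.74 + 11/2, 14.35 + 79.7996/2) = Inv-Gamma(15.24, 54.24980).
Mode = β/(α+1) = 54.24980/16.24 = 3.3405.

3.3405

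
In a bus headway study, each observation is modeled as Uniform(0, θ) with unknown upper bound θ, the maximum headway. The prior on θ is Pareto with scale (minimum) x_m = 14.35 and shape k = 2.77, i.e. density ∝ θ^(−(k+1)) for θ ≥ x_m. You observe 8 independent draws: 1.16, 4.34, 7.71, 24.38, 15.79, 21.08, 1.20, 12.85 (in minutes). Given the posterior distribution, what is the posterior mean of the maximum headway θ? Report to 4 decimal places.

A Pareto(scale x_m, shape k) prior on the upper bound θ of Uniform(0, θ) is conjugate: posterior is Pareto(max(x_m, max xᵢ), k + n).
Sample maximum = 24.38; prior scale x_m = 14.35 → posterior scale = max = 24.38.
Posterior shape = 2.77 + 8 = 10.77.
E[θ|data] = k·x_m/(k−1) = 10.77·24.38/9.77 = 26.8754.

26.8754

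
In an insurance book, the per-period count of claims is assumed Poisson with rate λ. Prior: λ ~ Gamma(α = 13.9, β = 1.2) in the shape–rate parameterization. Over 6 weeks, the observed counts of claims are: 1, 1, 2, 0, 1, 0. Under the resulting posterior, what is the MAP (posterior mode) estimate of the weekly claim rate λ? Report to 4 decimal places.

With a Gamma(shape α, rate β) prior, the Poisson likelihood is conjugate: the posterior is Gamma(α + ΣXᵢ, β + n).
Sum of counts S = 5 over n = 6 weeks.
Posterior: Gamma(α+S, β+n) = Gamma(13.9+5, 1.2+6) = Gamma(18.9, 7.2).
Mode of Gamma(α,β) for α≥1 is (α−1)/β = 17.9/7.2 = 2.4861.

2.4861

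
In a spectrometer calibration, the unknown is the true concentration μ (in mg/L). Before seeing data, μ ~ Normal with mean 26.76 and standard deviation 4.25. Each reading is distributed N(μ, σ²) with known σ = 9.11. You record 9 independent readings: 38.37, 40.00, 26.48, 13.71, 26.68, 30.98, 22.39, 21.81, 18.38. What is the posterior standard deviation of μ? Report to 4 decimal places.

2.4708

For Normal data with known variance σ², a Normal(μ₀, σ₀²) prior on μ is conjugate. Posterior precision = 1/σ₀² + n/σ²; posterior mean is the precision-weighted average of μ₀ and x̄.
σ₀² = 4.25² = 18.0625, σ² = 9.11² = 82.9921; σ² + n·σ₀² = 82.9921 + 9·18.0625 = 245.5546.
Posterior precision = 1/σ₀² + n/σ² = 1/18.0625 + 9/82.9921 = (σ² + n·σ₀²)/(σ₀²σ²) = 245.5546/(18.0625·82.9921); posterior variance σₙ² = σ₀²σ²/(σ² + n·σ₀²) = 18.0625·82.9921/245.5546 = 6.104731.
Posterior SD = √σₙ² = √(18.0625·82.9921/245.5546) = 2.4708.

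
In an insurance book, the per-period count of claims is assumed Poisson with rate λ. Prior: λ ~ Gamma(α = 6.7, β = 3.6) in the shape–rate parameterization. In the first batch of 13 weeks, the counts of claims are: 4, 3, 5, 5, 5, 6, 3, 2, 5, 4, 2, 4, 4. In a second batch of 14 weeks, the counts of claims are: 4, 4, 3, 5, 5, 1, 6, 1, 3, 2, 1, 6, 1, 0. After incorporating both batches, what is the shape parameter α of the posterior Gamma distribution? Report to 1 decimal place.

100.7

With a Gamma(shape α, rate β) prior, the Poisson likelihood is conjugate: the posterior is Gamma(α + ΣXᵢ, β + n).
Batch 1: sum of counts S = 52 over n = 13 weeks.
After batch 1: Gamma(α+S, β+n) = Gamma(6.7+52, 3.6+13) = Gamma(58.7, 16.6).
Batch 2: sum of counts S = 42 over n = 14 weeks.
After batch 2: Gamma(α+S, β+n) = Gamma(58.7+42, 16.6+14) = Gamma(100.7, 30.6).
Posterior α = 100.7.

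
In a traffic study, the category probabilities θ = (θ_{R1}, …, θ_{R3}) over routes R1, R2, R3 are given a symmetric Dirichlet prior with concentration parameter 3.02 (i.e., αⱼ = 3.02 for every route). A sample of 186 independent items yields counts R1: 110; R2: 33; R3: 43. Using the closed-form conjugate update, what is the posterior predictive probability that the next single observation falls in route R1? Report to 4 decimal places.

0.5794

The Dirichlet prior is conjugate to the Multinomial likelihood: each posterior αⱼ = prior αⱼ + observed count nⱼ.
Posterior concentration: (113.02, 36.02, 46.02), total = 195.06.
P(next = R1 | data) = α_{R1}/Σα = 0.5794.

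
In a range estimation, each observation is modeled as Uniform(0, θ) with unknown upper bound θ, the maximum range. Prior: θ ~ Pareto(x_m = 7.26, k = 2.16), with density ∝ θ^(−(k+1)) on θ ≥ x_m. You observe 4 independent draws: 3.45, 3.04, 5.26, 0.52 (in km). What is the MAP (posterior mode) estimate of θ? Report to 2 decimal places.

A Pareto(scale x_m, shape k) prior on the upper bound θ of Uniform(0, θ) is conjugate: posterior is Pareto(max(x_m, max xᵢ), k + n).
Sample maximum = 5.26; prior scale x_m = 7.26 → posterior scale = max = 7.26.
Posterior shape = 2.16 + 4 = 6.16.
The Pareto density is decreasing on [x_m, ∞), so the mode is x_m = 7.26.

7.26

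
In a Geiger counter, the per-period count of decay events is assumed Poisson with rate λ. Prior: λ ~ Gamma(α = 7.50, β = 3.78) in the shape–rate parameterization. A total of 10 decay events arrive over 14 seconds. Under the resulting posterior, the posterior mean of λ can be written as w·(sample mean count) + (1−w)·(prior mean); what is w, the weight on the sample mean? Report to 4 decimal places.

0.7874

With a Gamma(shape α, rate β) prior, the Poisson likelihood is conjugate: the posterior is Gamma(α + ΣXᵢ, β + n).
Posterior mean = (α₀+S)/(β₀+n) = [n/(β₀+n)]·(S/n) + [β₀/(β₀+n)]·(α₀/β₀), so only n and β₀ enter the weight.
Weight on data w = n/(β₀+n) = 14/(3.78+14) = 14/17.78 = 0.7874.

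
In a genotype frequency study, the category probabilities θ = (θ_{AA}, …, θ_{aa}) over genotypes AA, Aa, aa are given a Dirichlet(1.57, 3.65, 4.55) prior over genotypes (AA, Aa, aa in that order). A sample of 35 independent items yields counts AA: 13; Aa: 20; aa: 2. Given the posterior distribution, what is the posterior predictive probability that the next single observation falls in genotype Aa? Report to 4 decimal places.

The Dirichlet prior is conjugate to the Multinomial likelihood: each posterior αⱼ = prior αⱼ + observed count nⱼ.
Posterior concentration: (14.57, 23.65, 6.55), total = 44.77.
P(next = Aa | data) = α_{Aa}/Σα = 0.5283.

0.5283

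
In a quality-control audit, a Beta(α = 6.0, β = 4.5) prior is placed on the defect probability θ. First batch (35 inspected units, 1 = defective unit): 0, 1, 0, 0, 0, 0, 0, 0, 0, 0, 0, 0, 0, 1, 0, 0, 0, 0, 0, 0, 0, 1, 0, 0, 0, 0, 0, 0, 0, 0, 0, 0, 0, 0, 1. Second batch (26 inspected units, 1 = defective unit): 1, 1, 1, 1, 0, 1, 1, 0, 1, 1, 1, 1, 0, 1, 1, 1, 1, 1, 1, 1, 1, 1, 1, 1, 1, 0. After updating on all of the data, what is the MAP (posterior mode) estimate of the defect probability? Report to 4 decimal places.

0.4460

The Beta prior is conjugate to a Binomial/Bernoulli likelihood; the update adds successes to α and failures to β.
After batch 1: Beta(6.0+4, 4.5+31) = Beta(10.0, 35.5).
After batch 2: Beta(10.0+22, 35.5+4) = Beta(32.0, 39.5).
Mode of Beta(a,b) for a,b>1 is (a−1)/(a+b−2) = 31.0/69.5 = 0.4460.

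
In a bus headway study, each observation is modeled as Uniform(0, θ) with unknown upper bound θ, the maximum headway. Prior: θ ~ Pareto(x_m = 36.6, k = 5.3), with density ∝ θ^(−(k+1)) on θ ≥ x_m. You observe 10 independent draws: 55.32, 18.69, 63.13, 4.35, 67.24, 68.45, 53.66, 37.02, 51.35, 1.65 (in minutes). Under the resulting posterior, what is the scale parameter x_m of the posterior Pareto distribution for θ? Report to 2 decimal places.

68.45

A Pareto(scale x_m, shape k) prior on the upper bound θ of Uniform(0, θ) is conjugate: posterior is Pareto(max(x_m, max xᵢ), k + n).
Sample maximum = 68.45; prior scale x_m = 36.6 → posterior scale = max = 68.45.
Posterior shape = 5.3 + 10 = 15.3.
Posterior scale x_m = 68.45.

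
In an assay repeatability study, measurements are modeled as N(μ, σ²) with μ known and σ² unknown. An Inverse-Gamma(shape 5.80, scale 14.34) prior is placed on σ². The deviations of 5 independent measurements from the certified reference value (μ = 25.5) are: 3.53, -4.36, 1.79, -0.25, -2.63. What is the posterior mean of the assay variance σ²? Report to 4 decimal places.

With known mean μ and an Inverse-Gamma(α, β) prior on σ², the Normal likelihood is conjugate: posterior is Inv-Gamma(α + n/2, β + Σ(xᵢ−μ)²/2).
Σ(xᵢ−μ)² = (3.53)² + (-4.36)² + (1.79)² + (-0.25)² + (-2.63)² = 41.6540.
Posterior: Inv-Gamma(5.80 + 5/2, 14.34 + 41.6540/2) = Inv-Gamma(8.30, 35.16700).
E[σ²|data] = β/(α−1) = 35.16700/7.30 = 4.8174.

4.8174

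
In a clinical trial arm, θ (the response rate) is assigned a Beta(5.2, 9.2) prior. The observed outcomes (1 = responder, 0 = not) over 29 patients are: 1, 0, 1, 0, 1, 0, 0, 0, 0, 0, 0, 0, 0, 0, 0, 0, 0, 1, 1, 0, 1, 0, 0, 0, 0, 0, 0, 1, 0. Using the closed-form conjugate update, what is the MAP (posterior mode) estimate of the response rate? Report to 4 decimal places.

0.2705

The Beta prior is conjugate to a Binomial/Bernoulli likelihood; the update adds successes to α and failures to β.
Posterior: Beta(α+k, β+n−k) = Beta(5.2+7, 9.2+22) = Beta(12.2, 31.2).
Mode of Beta(a,b) for a,b>1 is (a−1)/(a+b−2) = 11.2/41.4 = 0.2705.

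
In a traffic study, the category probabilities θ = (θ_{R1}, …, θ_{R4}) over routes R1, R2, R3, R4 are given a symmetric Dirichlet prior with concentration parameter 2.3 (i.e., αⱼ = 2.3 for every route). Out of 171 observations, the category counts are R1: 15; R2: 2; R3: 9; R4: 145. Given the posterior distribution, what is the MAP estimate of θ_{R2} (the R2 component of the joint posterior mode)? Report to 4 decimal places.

0.0187

The Dirichlet prior is conjugate to the Multinomial likelihood: each posterior αⱼ = prior αⱼ + observed count nⱼ.
Posterior concentration: (17.3, 4.3, 11.3, 147.3), total = 180.2.
Joint mode component: (α_{R2}−1)/(Σα−K) = 3.3/176.2 = 0.0187.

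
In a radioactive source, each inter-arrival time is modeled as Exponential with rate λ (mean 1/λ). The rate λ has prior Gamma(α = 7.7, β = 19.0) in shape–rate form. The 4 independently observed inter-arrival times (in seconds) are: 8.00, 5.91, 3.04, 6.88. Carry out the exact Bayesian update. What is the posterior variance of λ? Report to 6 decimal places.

0.006378

With a Gamma(shape α, rate β) prior on the exponential rate λ, the posterior after n observations with total T = Σxᵢ is Gamma(α+n, β+T).
Sum of observations T = 23.83 seconds; n = 4.
Posterior: Gamma(7.7+4, 19.0+23.83) = Gamma(11.7, 42.83).
Var = α/β² = 0.006378.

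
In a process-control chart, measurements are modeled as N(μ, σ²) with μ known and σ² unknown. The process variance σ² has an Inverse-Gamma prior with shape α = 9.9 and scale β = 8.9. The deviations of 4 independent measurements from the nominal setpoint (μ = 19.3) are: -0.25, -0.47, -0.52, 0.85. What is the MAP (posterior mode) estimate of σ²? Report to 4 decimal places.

With known mean μ and an Inverse-Gamma(α, β) prior on σ², the Normal likelihood is conjugate: posterior is Inv-Gamma(α + n/2, β + Σ(xᵢ−μ)²/2).
Σ(xᵢ−μ)² = (-0.25)² + (-0.47)² + (-0.52)² + (0.85)² = 1.2763.
Posterior: Inv-Gamma(9.9 + 4/2, 8.9 + 1.2763/2) = Inv-Gamma(11.90, 9.53815).
Mode = β/(α+1) = 9.53815/12.90 = 0.7394.

0.7394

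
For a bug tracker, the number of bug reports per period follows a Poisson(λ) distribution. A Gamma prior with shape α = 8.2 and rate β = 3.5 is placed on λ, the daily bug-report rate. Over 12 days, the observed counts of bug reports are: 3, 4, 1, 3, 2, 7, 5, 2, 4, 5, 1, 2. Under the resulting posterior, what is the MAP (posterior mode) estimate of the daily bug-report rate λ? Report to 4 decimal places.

2.9806

With a Gamma(shape α, rate β) prior, the Poisson likelihood is conjugate: the posterior is Gamma(α + ΣXᵢ, β + n).
Sum of counts S = 39 over n = 12 days.
Posterior: Gamma(α+S, β+n) = Gamma(8.2+39, 3.5+12) = Gamma(47.2, 15.5).
Mode of Gamma(α,β) for α≥1 is (α−1)/β = 46.2/15.5 = 2.9806.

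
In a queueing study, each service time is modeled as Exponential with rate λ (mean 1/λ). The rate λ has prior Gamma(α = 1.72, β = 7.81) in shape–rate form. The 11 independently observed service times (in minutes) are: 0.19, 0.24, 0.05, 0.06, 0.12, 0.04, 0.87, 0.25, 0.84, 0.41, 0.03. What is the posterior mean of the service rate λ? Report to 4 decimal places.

1.1659

With a Gamma(shape α, rate β) prior on the exponential rate λ, the posterior after n observations with total T = Σxᵢ is Gamma(α+n, β+T).
Sum of observations T = 3.10 minutes; n = 11.
Posterior: Gamma(1.72+11, 7.81+3.10) = Gamma(12.72, 10.91).
Posterior mean of λ = α/β = 12.72/10.91 = 1.1659.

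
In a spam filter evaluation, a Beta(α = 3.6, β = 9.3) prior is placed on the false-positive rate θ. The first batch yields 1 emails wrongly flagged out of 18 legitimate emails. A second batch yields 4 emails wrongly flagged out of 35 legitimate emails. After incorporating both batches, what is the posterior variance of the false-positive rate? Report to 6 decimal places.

0.001696

The Beta prior is conjugate to a Binomial/Bernoulli likelihood; the update adds successes to α and failures to β.
After batch 1: Beta(3.6+1, 9.3+17) = Beta(4.6, 26.3).
After batch 2: Beta(4.6+4, 26.3+31) = Beta(8.6, 57.3).
Var = αβ/((α+β)²(α+β+1)) = 8.6·57.3/(65.9²·66.9) = 0.001696.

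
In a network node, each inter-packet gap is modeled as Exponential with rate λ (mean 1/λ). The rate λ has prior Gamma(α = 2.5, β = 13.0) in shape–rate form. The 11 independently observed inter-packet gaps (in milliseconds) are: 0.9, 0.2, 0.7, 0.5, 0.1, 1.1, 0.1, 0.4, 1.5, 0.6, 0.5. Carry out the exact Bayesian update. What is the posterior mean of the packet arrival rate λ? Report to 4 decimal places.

With a Gamma(shape α, rate β) prior on the exponential rate λ, the posterior after n observations with total T = Σxᵢ is Gamma(α+n, β+T).
Sum of observations T = 6.6 milliseconds; n = 11.
Posterior: Gamma(2.5+11, 13.0+6.6) = Gamma(13.5, 19.6).
Posterior mean of λ = α/β = 13.5/19.6 = 0.6888.

0.6888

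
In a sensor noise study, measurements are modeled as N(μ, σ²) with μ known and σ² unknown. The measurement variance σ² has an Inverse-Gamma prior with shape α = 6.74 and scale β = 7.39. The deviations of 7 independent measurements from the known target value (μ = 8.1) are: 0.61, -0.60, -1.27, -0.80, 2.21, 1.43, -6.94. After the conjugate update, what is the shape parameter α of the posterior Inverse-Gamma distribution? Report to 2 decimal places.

10.24

With known mean μ and an Inverse-Gamma(α, β) prior on σ², the Normal likelihood is conjugate: posterior is Inv-Gamma(α + n/2, β + Σ(xᵢ−μ)²/2).
Σ(xᵢ−μ)² = (0.61)² + (-0.60)² + (-1.27)² + (-0.80)² + (2.21)² + (1.43)² + (-6.94)² = 58.0776.
Posterior: Inv-Gamma(6.74 + 7/2, 7.39 + 58.0776/2) = Inv-Gamma(10.24, 36.42880).
Posterior α = 10.24.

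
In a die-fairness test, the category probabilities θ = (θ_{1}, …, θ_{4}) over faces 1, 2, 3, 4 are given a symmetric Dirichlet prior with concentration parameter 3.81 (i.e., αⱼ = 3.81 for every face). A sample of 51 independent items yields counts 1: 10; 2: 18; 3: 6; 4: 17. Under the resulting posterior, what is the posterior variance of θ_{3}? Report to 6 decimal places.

0.001876

The Dirichlet prior is conjugate to the Multinomial likelihood: each posterior αⱼ = prior αⱼ + observed count nⱼ.
Posterior concentration: (13.81, 21.81, 9.81, 20.81), total = 66.24.
Var[θ_j] = α_j(Σα−α_j)/((Σα)²(Σα+1)) = 9.81·56.43/(66.24²·67.24) = 0.001876.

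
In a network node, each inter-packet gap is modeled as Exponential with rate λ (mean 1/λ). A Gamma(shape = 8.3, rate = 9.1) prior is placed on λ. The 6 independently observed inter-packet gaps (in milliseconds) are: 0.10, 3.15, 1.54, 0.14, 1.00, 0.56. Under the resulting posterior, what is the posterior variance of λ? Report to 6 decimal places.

With a Gamma(shape α, rate β) prior on the exponential rate λ, the posterior after n observations with total T = Σxᵢ is Gamma(α+n, β+T).
Sum of observations T = 6.49 milliseconds; n = 6.
Posterior: Gamma(8.3+6, 9.1+6.49) = Gamma(14.3, 15.59).
Var = α/β² = 0.058836.

0.058836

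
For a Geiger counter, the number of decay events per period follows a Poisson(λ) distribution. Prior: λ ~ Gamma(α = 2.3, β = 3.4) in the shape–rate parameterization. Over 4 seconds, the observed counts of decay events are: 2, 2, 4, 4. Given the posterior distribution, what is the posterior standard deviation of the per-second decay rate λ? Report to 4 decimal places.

With a Gamma(shape α, rate β) prior, the Poisson likelihood is conjugate: the posterior is Gamma(α + ΣXᵢ, β + n).
Sum of counts S = 12 over n = 4 seconds.
Posterior: Gamma(α+S, β+n) = Gamma(2.3+12, 3.4+4) = Gamma(14.3, 7.4).
SD = √α/β = √14.3/7.4 = 0.5110.

0.5110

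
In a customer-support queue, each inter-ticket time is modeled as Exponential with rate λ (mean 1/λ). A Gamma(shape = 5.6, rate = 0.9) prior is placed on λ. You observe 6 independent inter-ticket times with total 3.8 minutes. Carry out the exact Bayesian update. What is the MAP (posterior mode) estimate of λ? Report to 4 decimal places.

2.2553

With a Gamma(shape α, rate β) prior on the exponential rate λ, the posterior after n observations with total T = Σxᵢ is Gamma(α+n, β+T).
Posterior: Gamma(5.6+6, 0.9+3.8) = Gamma(11.6, 4.7).
Mode = (α−1)/β = 2.2553.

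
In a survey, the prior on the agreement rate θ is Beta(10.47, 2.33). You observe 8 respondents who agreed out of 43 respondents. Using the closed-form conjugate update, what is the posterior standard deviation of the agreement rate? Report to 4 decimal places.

The Beta prior is conjugate to a Binomial/Bernoulli likelihood; the update adds successes to α and failures to β.
Posterior: Beta(α+k, β+n−k) = Beta(10.47+8, 2.33+35) = Beta(18.47, 37.33).
Var = αβ/((α+β)²(α+β+1)) = 18.47·37.33/(55.80²·56.80) = 0.00389860; SD = √0.00389860 = 0.0624.

0.0624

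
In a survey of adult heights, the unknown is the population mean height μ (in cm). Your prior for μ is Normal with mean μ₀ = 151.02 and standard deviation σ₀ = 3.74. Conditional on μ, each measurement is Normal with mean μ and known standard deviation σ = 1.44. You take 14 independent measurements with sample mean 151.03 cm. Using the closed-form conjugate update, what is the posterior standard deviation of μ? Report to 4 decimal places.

0.3828

For Normal data with known variance σ², a Normal(μ₀, σ₀²) prior on μ is conjugate. Posterior precision = 1/σ₀² + n/σ²; posterior mean is the precision-weighted average of μ₀ and x̄.
σ₀² = 3.74² = 13.9876, σ² = 1.44² = 2.0736; σ² + n·σ₀² = 2.0736 + 14·13.9876 = 197.9.
Posterior precision = 1/σ₀² + n/σ² = 1/13.9876 + 14/2.0736 = (σ² + n·σ₀²)/(σ₀²σ²) = 197.9/(13.9876·2.0736); posterior variance σₙ² = σ₀²σ²/(σ² + n·σ₀²) = 13.9876·2.0736/197.9 = 0.146562.
Posterior SD = √σₙ² = √(13.9876·2.0736/197.9) = 0.3828.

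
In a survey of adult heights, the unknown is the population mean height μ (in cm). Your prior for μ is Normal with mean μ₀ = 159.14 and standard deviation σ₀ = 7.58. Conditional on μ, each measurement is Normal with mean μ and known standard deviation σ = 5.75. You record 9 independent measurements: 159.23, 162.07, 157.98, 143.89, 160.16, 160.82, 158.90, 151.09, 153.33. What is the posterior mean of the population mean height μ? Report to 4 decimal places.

For Normal data with known variance σ², a Normal(μ₀, σ₀²) prior on μ is conjugate. Posterior precision = 1/σ₀² + n/σ²; posterior mean is the precision-weighted average of μ₀ and x̄.
Σxᵢ = 159.23 + 162.07 + 157.98 + 143.89 + 160.16 + 160.82 + 158.90 + 151.09 + 153.33 = 1407.47, so n·x̄ = 1407.47.
σ₀² = 7.58² = 57.4564, σ² = 5.75² = 33.0625; σ² + n·σ₀² = 33.0625 + 9·57.4564 = 550.1701.
Posterior mean = (μ₀/σ₀² + n·x̄/σ²)/(1/σ₀² + n/σ²) = (σ²·μ₀ + σ₀²·n·x̄)/(σ² + n·σ₀²) = (33.0625·159.14 + 57.4564·1407.47)/550.1701 = 86129.725558/550.1701 = 156.5511.

156.5511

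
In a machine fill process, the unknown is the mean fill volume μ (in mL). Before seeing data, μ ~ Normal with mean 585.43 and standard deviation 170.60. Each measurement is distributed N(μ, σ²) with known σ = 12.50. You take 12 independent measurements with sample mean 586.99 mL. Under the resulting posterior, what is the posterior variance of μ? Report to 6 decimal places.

13.015011

For Normal data with known variance σ², a Normal(μ₀, σ₀²) prior on μ is conjugate. Posterior precision = 1/σ₀² + n/σ²; posterior mean is the precision-weighted average of μ₀ and x̄.
σ₀² = 170.60² = 29104.36, σ² = 12.50² = 156.25; σ² + n·σ₀² = 156.25 + 12·29104.36 = 349408.57.
Posterior precision = 1/σ₀² + n/σ² = 1/29104.36 + 12/156.25 = (σ² + n·σ₀²)/(σ₀²σ²) = 349408.57/(29104.36·156.25); posterior variance σₙ² = σ₀²σ²/(σ² + n·σ₀²) = 29104.36·156.25/349408.57 = 13.015011.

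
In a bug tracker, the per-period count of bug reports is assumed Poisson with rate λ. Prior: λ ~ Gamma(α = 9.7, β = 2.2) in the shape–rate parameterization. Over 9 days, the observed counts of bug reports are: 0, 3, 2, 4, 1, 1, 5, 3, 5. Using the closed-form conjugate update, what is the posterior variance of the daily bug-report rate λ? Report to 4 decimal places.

With a Gamma(shape α, rate β) prior, the Poisson likelihood is conjugate: the posterior is Gamma(α + ΣXᵢ, β + n).
Sum of counts S = 24 over n = 9 days.
Posterior: Gamma(α+S, β+n) = Gamma(9.7+24, 2.2+9) = Gamma(33.7, 11.2).
Var = α/β² = 33.7/11.2² = 0.2687.

0.2687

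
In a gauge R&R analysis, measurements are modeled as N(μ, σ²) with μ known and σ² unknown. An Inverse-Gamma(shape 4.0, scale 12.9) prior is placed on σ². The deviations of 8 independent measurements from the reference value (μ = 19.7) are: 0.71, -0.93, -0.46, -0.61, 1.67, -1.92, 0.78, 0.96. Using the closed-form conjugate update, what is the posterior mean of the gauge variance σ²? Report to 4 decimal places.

With known mean μ and an Inverse-Gamma(α, β) prior on σ², the Normal likelihood is conjugate: posterior is Inv-Gamma(α + n/2, β + Σ(xᵢ−μ)²/2).
Σ(xᵢ−μ)² = (0.71)² + (-0.93)² + (-0.46)² + (-0.61)² + (1.67)² + (-1.92)² + (0.78)² + (0.96)² = 9.9580.
Posterior: Inv-Gamma(4.0 + 8/2, 12.9 + 9.9580/2) = Inv-Gamma(8.00, 17.87900).
E[σ²|data] = β/(α−1) = 17.87900/7.00 = 2.5541.

2.5541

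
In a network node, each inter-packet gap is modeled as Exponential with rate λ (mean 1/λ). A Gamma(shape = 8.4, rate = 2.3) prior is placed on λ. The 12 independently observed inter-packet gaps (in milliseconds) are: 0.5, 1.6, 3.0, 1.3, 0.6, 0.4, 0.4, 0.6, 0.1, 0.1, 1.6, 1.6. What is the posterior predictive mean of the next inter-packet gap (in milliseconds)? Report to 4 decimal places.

0.7268

With a Gamma(shape α, rate β) prior on the exponential rate λ, the posterior after n observations with total T = Σxᵢ is Gamma(α+n, β+T).
Sum of observations T = 11.8 milliseconds; n = 12.
Posterior: Gamma(8.4+12, 2.3+11.8) = Gamma(20.4, 14.1).
The predictive distribution for the next observation is Lomax; its mean is β/(α−1) = 14.1/19.4 = 0.7268.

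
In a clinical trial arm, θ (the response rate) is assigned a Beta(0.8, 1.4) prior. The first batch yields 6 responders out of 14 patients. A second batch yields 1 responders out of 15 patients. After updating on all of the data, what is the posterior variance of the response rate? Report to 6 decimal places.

The Beta prior is conjugate to a Binomial/Bernoulli likelihood; the update adds successes to α and failures to β.
After batch 1: Beta(0.8+6, 1.4+8) = Beta(6.8, 9.4).
After batch 2: Beta(6.8+1, 9.4+14) = Beta(7.8, 23.4).
Var = αβ/((α+β)²(α+β+1)) = 7.8·23.4/(31.2²·32.2) = 0.005823.

0.005823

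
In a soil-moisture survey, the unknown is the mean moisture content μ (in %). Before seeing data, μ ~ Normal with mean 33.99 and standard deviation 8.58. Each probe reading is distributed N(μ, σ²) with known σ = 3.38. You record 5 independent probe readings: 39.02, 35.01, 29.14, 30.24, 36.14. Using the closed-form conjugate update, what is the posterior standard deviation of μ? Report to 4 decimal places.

1.4887

For Normal data with known variance σ², a Normal(μ₀, σ₀²) prior on μ is conjugate. Posterior precision = 1/σ₀² + n/σ²; posterior mean is the precision-weighted average of μ₀ and x̄.
σ₀² = 8.58² = 73.6164, σ² = 3.38² = 11.4244; σ² + n·σ₀² = 11.4244 + 5·73.6164 = 379.5064.
Posterior precision = 1/σ₀² + n/σ² = 1/73.6164 + 5/11.4244 = (σ² + n·σ₀²)/(σ₀²σ²) = 379.5064/(73.6164·11.4244); posterior variance σₙ² = σ₀²σ²/(σ² + n·σ₀²) = 73.6164·11.4244/379.5064 = 2.216098.
Posterior SD = √σₙ² = √(73.6164·11.4244/379.5064) = 1.4887.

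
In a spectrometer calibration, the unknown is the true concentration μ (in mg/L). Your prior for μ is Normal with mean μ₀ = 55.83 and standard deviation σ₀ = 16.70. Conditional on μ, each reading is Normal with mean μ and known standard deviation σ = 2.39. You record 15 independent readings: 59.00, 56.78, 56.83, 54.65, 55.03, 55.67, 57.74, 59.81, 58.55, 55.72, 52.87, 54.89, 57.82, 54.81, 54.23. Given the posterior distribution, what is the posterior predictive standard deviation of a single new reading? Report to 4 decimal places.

For Normal data with known variance σ², a Normal(μ₀, σ₀²) prior on μ is conjugate. Posterior precision = 1/σ₀² + n/σ²; posterior mean is the precision-weighted average of μ₀ and x̄.
σ₀² = 16.70² = 278.89, σ² = 2.39² = 5.7121; σ² + n·σ₀² = 5.7121 + 15·278.89 = 4189.0621.
Posterior precision = 1/σ₀² + n/σ² = 1/278.89 + 15/5.7121 = (σ² + n·σ₀²)/(σ₀²σ²) = 4189.0621/(278.89·5.7121); posterior variance σₙ² = σ₀²σ²/(σ² + n·σ₀²) = 278.89·5.7121/4189.0621 = 0.380287.
Predictive variance for one new observation = σₙ² + σ² = 278.89·5.7121/4189.0621 + 5.7121 = σ²·(σ₀² + 4189.0621)/4189.0621 = 5.7121·4467.9521/4189.0621 = 6.092387; SD = √(5.7121·4467.9521/4189.0621) = 2.4683.

2.4683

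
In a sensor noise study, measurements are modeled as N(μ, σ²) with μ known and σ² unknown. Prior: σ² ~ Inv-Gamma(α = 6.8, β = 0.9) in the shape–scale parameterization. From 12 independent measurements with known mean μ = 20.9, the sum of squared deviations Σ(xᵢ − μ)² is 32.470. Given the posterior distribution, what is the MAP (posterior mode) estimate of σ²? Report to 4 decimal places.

1.2417

With known mean μ and an Inverse-Gamma(α, β) prior on σ², the Normal likelihood is conjugate: posterior is Inv-Gamma(α + n/2, β + Σ(xᵢ−μ)²/2).
Posterior: Inv-Gamma(6.8 + 12/2, 0.9 + 32.470/2) = Inv-Gamma(12.80, 17.1350).
Mode = β/(α+1) = 17.1350/13.80 = 1.2417.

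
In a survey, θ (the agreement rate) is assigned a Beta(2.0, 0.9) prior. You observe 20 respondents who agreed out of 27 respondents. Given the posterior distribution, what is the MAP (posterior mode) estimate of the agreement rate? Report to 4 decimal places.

0.7527

The Beta prior is conjugate to a Binomial/Bernoulli likelihood; the update adds successes to α and failures to β.
Posterior: Beta(α+k, β+n−k) = Beta(2.0+20, 0.9+7) = Beta(22.0, 7.9).
Mode of Beta(a,b) for a,b>1 is (a−1)/(a+b−2) = 21.0/27.9 = 0.7527.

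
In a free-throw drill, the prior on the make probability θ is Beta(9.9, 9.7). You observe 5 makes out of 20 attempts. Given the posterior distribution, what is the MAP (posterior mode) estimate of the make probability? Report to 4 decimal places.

The Beta prior is conjugate to a Binomial/Bernoulli likelihood; the update adds successes to α and failures to β.
Posterior: Beta(α+k, β+n−k) = Beta(9.9+5, 9.7+15) = Beta(14.9, 24.7).
Mode of Beta(a,b) for a,b>1 is (a−1)/(a+b−2) = 13.9/37.6 = 0.3697.

0.3697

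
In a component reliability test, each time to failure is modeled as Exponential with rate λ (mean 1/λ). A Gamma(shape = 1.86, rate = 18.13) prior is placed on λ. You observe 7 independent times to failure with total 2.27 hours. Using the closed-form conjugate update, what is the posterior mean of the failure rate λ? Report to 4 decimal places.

With a Gamma(shape α, rate β) prior on the exponential rate λ, the posterior after n observations with total T = Σxᵢ is Gamma(α+n, β+T).
Posterior: Gamma(1.86+7, 18.13+2.27) = Gamma(8.86, 20.40).
Posterior mean of λ = α/β = 8.86/20.40 = 0.4343.

0.4343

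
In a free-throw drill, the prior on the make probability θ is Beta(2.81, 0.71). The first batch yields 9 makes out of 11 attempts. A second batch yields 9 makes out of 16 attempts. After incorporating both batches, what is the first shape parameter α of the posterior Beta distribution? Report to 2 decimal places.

The Beta prior is conjugate to a Binomial/Bernoulli likelihood; the update adds successes to α and failures to β.
After batch 1: Beta(2.81+9, 0.71+2) = Beta(11.81, 2.71).
After batch 2: Beta(11.81+9, 2.71+7) = Beta(20.81, 9.71).
Posterior α = 20.81.

20.81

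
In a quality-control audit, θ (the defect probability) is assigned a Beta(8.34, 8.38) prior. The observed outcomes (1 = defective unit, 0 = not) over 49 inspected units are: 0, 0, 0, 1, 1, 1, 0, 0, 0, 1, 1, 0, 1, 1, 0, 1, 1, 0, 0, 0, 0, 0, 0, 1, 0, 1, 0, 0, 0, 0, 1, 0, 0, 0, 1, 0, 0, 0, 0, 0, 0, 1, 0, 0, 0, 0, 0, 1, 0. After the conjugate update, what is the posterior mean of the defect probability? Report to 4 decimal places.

0.3551

The Beta prior is conjugate to a Binomial/Bernoulli likelihood; the update adds successes to α and failures to β.
Posterior: Beta(α+k, β+n−k) = Beta(8.34+15, 8.38+34) = Beta(23.34, 42.38).
Posterior mean = α/(α+β) = 23.34/65.72 = 0.3551.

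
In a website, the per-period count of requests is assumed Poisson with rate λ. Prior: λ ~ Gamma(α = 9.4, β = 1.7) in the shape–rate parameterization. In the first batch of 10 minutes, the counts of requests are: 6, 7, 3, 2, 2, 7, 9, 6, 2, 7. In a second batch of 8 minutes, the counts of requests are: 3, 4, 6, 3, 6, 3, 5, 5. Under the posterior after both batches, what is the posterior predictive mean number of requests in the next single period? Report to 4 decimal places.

4.8426

With a Gamma(shape α, rate β) prior, the Poisson likelihood is conjugate: the posterior is Gamma(α + ΣXᵢ, β + n).
Batch 1: sum of counts S = 51 over n = 10 minutes.
After batch 1: Gamma(α+S, β+n) = Gamma(9.4+51, 1.7+10) = Gamma(60.4, 11.7).
Batch 2: sum of counts S = 35 over n = 8 minutes.
After batch 2: Gamma(α+S, β+n) = Gamma(60.4+35, 11.7+8) = Gamma(95.4, 19.7).
The predictive distribution for one future period is NegBinom with mean α/β = 4.8426.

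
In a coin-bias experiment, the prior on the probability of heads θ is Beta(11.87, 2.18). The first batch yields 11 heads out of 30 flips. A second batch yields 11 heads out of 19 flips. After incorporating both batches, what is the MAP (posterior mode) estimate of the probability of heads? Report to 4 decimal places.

0.5384

The Beta prior is conjugate to a Binomial/Bernoulli likelihood; the update adds successes to α and failures to β.
After batch 1: Beta(11.87+11, 2.18+19) = Beta(22.87, 21.18).
After batch 2: Beta(22.87+11, 21.18+8) = Beta(33.87, 29.18).
Mode of Beta(a,b) for a,b>1 is (a−1)/(a+b−2) = 32.87/61.05 = 0.5384.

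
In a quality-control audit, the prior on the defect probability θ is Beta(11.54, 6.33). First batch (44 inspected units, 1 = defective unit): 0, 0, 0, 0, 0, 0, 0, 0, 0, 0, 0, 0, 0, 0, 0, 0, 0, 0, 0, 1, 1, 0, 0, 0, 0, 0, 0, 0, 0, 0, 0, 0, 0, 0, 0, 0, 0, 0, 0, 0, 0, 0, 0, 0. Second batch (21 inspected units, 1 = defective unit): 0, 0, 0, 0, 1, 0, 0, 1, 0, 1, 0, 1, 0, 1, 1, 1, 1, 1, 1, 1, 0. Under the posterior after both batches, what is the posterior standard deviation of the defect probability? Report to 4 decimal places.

0.0499

The Beta prior is conjugate to a Binomial/Bernoulli likelihood; the update adds successes to α and failures to β.
After batch 1: Beta(11.54+2, 6.33+42) = Beta(13.54, 48.33).
After batch 2: Beta(13.54+11, 48.33+10) = Beta(24.54, 58.33).
Var = αβ/((α+β)²(α+β+1)) = 24.54·58.33/(82.87²·83.87) = 0.00248522; SD = √0.00248522 = 0.0499.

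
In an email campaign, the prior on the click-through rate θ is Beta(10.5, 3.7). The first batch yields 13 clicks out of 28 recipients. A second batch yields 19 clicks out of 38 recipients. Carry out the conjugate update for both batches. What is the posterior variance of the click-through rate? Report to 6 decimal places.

The Beta prior is conjugate to a Binomial/Bernoulli likelihood; the update adds successes to α and failures to β.
After batch 1: Beta(10.5+13, 3.7+15) = Beta(23.5, 18.7).
After batch 2: Beta(23.5+19, 18.7+19) = Beta(42.5, 37.7).
Var = αβ/((α+β)²(α+β+1)) = 42.5·37.7/(80.2²·81.2) = 0.003068.

0.003068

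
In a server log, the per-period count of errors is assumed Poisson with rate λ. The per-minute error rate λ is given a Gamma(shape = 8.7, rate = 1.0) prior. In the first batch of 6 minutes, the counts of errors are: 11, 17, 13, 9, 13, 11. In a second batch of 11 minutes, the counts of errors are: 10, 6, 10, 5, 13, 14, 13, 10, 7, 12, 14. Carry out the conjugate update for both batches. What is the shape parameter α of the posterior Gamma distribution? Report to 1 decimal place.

196.7

With a Gamma(shape α, rate β) prior, the Poisson likelihood is conjugate: the posterior is Gamma(α + ΣXᵢ, β + n).
Batch 1: sum of counts S = 74 over n = 6 minutes.
After batch 1: Gamma(α+S, β+n) = Gamma(8.7+74, 1.0+6) = Gamma(82.7, 7.0).
Batch 2: sum of counts S = 114 over n = 11 minutes.
After batch 2: Gamma(α+S, β+n) = Gamma(82.7+114, 7.0+11) = Gamma(196.7, 18.0).
Posterior α = 196.7.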